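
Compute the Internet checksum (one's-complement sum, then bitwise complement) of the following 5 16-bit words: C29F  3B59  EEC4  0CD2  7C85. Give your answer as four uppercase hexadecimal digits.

One's-complement addition (fold any carry out of bit 15 back into bit 0):
  0xC29F + 0x3B59 = 0x0FDF8
  0xFDF8 + 0xEEC4 = 0x1ECBC → wrap carry → 0xECBD
  0xECBD + 0x0CD2 = 0x0F98F
  0xF98F + 0x7C85 = 0x17614 → wrap carry → 0x7615
One's-complement sum = 0x7615.
Checksum = ~0x7615 & 0xFFFF = 0x89EA.

89EA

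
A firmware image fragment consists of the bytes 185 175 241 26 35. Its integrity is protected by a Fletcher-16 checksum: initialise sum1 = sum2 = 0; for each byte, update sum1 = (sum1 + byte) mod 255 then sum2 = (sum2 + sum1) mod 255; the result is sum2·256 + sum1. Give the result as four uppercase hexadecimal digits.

Running sums (mod 255):
  after byte 0 (185): sum1=185, sum2=185
  after byte 1 (175): sum1=105, sum2=35
  after byte 2 (241): sum1=91, sum2=126
  after byte 3 (26): sum1=117, sum2=243
  after byte 4 (35): sum1=152, sum2=140
Checksum = sum2·256 + sum1 = 140·256 + 152 = 35992 = 0x8C98.

8C98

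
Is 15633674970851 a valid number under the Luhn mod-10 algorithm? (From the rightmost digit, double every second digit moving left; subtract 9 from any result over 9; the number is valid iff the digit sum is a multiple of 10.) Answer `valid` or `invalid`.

From the right, keep odd positions and double even positions (subtract 9 from any doubled value over 9):
  doubled (positions 2,4,...): 1 0 9 5 6 3 2 → sum 26
  kept (positions 1,3,...): 1 8 7 4 6 3 5 → sum 34
Total = 60.
60 mod 10 = 0, so the number is valid.

valid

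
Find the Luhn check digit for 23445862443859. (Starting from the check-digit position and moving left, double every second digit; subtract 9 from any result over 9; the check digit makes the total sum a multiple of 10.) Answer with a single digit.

2

Partial digits right→left: 9 5 8 3 4 4 2 6 8 5 4 4 3 2
Double every second digit counting from the check-digit position (so the 1st, 3rd, 5th, ... of the partial from the right).
  doubled (with −9 where >9): 9 7 8 4 7 8 6 → sum 49
  kept as-is: 5 3 4 6 5 4 2 → sum 29
Total = 49 + 29 = 78.
Check digit = (10 − (78 mod 10)) mod 10 = 2.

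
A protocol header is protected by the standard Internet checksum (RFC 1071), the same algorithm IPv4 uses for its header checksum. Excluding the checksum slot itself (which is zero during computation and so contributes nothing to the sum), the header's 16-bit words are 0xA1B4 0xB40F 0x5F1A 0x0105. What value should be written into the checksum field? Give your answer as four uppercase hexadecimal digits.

4A1C

One's-complement addition (fold any carry out of bit 15 back into bit 0):
  0xA1B4 + 0xB40F = 0x155C3 → wrap carry → 0x55C4
  0x55C4 + 0x5F1A = 0x0B4DE
  0xB4DE + 0x0105 = 0x0B5E3
One's-complement sum = 0xB5E3.
Checksum = ~0xB5E3 & 0xFFFF = 0x4A1C.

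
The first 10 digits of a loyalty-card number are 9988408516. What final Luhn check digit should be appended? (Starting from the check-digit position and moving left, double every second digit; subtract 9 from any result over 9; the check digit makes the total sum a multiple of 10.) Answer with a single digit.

0

Partial digits right→left: 6 1 5 8 0 4 8 8 9 9
Double every second digit counting from the check-digit position (so the 1st, 3rd, 5th, ... of the partial from the right).
  doubled (with −9 where >9): 3 1 0 7 9 → sum 20
  kept as-is: 1 8 4 8 9 → sum 30
Total = 20 + 30 = 50.
Check digit = (10 − (50 mod 10)) mod 10 = 0.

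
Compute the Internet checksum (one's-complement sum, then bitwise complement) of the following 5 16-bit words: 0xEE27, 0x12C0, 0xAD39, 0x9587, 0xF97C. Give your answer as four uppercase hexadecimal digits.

One's-complement addition (fold any carry out of bit 15 back into bit 0):
  0xEE27 + 0x12C0 = 0x100E7 → wrap carry → 0x00E8
  0x00E8 + 0xAD39 = 0x0AE21
  0xAE21 + 0x9587 = 0x143A8 → wrap carry → 0x43A9
  0x43A9 + 0xF97C = 0x13D25 → wrap carry → 0x3D26
One's-complement sum = 0x3D26.
Checksum = ~0x3D26 & 0xFFFF = 0xC2D9.

C2D9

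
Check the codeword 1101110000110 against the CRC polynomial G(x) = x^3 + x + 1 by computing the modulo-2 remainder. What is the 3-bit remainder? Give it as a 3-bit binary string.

Modulo-2 division of 1101110000110 by 1011:
  pos 0: 1101 XOR 1011 = 0110
  pos 1: 1101 XOR 1011 = 0110
  pos 2: 1101 XOR 1011 = 0110
  pos 3: 1100 XOR 1011 = 0111
  pos 4: 1110 XOR 1011 = 0101
  pos 5: 1010 XOR 1011 = 0001
  pos 8: 1011 XOR 1011 = 0000
Remainder = 000 (zero — the frame passes the CRC check).

000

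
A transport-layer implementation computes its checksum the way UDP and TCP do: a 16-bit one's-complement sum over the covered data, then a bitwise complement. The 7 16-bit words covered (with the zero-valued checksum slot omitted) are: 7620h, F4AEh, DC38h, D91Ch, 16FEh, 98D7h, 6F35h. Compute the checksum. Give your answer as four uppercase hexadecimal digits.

One's-complement addition (fold any carry out of bit 15 back into bit 0):
  0x7620 + 0xF4AE = 0x16ACE → wrap carry → 0x6ACF
  0x6ACF + 0xDC38 = 0x14707 → wrap carry → 0x4708
  0x4708 + 0xD91C = 0x12024 → wrap carry → 0x2025
  0x2025 + 0x16FE = 0x03723
  0x3723 + 0x98D7 = 0x0CFFA
  0xCFFA + 0x6F35 = 0x13F2F → wrap carry → 0x3F30
One's-complement sum = 0x3F30.
Checksum = ~0x3F30 & 0xFFFF = 0xC0CF.

C0CF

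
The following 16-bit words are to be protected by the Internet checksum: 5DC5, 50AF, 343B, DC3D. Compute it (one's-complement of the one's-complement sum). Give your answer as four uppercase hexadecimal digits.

One's-complement addition (fold any carry out of bit 15 back into bit 0):
  0x5DC5 + 0x50AF = 0x0AE74
  0xAE74 + 0x343B = 0x0E2AF
  0xE2AF + 0xDC3D = 0x1BEEC → wrap carry → 0xBEED
One's-complement sum = 0xBEED.
Checksum = ~0xBEED & 0xFFFF = 0x4112.

4112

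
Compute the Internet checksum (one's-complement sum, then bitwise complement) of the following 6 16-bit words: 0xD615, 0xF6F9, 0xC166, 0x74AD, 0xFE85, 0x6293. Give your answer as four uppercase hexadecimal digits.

One's-complement addition (fold any carry out of bit 15 back into bit 0):
  0xD615 + 0xF6F9 = 0x1CD0E → wrap carry → 0xCD0F
  0xCD0F + 0xC166 = 0x18E75 → wrap carry → 0x8E76
  0x8E76 + 0x74AD = 0x10323 → wrap carry → 0x0324
  0x0324 + 0xFE85 = 0x101A9 → wrap carry → 0x01AA
  0x01AA + 0x6293 = 0x0643D
One's-complement sum = 0x643D.
Checksum = ~0x643D & 0xFFFF = 0x9BC2.

9BC2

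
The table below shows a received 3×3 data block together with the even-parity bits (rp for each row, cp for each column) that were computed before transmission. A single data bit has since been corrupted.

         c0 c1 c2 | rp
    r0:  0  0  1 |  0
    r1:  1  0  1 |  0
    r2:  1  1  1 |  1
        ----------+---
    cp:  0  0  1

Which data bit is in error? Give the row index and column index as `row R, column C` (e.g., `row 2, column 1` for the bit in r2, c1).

Recompute each row's even parity and compare to rp:
  r0: data parity 1, sent rp 0 → mismatch
  r1: data parity 0, sent rp 0 → ok
  r2: data parity 1, sent rp 1 → ok
Recompute each column's even parity and compare to cp:
  c0: data parity 0, sent cp 0 → ok
  c1: data parity 1, sent cp 0 → mismatch
  c2: data parity 1, sent cp 1 → ok
Exactly one row (r0) and one column (c1) fail → the flipped bit is at their intersection.

row 0, column 1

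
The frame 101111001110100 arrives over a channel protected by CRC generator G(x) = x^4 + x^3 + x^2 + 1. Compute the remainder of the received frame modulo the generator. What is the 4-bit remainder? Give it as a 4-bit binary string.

0111

Modulo-2 division of 101111001110100 by 11101:
  pos 0: 10111 XOR 11101 = 01010
  pos 1: 10101 XOR 11101 = 01000
  pos 2: 10000 XOR 11101 = 01101
  pos 3: 11010 XOR 11101 = 00111
  pos 5: 11111 XOR 11101 = 00010
  pos 8: 10101 XOR 11101 = 01000
  pos 9: 10000 XOR 11101 = 01101
  pos 10: 11010 XOR 11101 = 00111
Remainder = 0111 (nonzero — an error is detected).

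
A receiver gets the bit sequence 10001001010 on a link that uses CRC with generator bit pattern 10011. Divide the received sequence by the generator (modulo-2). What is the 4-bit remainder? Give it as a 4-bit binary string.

0001

Modulo-2 division of 10001001010 by 10011:
  pos 0: 10001 XOR 10011 = 00010
  pos 3: 10001 XOR 10011 = 00010
  pos 6: 10010 XOR 10011 = 00001
Remainder = 0001 (nonzero — an error is detected).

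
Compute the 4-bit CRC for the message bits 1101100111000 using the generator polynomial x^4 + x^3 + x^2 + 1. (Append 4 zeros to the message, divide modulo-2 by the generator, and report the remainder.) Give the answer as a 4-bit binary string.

1000

Append 4 zeros: 11011001110000000. Divide by 11101 (XOR where the leading bit is 1):
  pos 0: 11011 XOR 11101 = 00110
  pos 2: 11000 XOR 11101 = 00101
  pos 4: 10111 XOR 11101 = 01010
  pos 5: 10101 XOR 11101 = 01000
  pos 6: 10000 XOR 11101 = 01101
  pos 7: 11010 XOR 11101 = 00111
  pos 9: 11100 XOR 11101 = 00001
Remainder (last 4 bits) = 1000. This is the CRC / FCS.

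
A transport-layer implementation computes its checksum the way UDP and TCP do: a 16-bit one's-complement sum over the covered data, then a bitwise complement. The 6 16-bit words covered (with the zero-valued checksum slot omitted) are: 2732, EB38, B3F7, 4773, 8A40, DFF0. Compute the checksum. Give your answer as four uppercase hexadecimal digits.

One's-complement addition (fold any carry out of bit 15 back into bit 0):
  0x2732 + 0xEB38 = 0x1126A → wrap carry → 0x126B
  0x126B + 0xB3F7 = 0x0C662
  0xC662 + 0x4773 = 0x10DD5 → wrap carry → 0x0DD6
  0x0DD6 + 0x8A40 = 0x09816
  0x9816 + 0xDFF0 = 0x17806 → wrap carry → 0x7807
One's-complement sum = 0x7807.
Checksum = ~0x7807 & 0xFFFF = 0x87F8.

87F8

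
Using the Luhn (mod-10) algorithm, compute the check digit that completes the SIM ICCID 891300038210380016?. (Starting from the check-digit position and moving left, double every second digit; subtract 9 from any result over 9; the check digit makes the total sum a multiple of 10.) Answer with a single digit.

Partial digits right→left: 6 1 0 0 8 3 0 1 2 8 3 0 0 0 3 1 9 8
Double every second digit counting from the check-digit position (so the 1st, 3rd, 5th, ... of the partial from the right).
  doubled (with −9 where >9): 3 0 7 0 4 6 0 6 9 → sum 35
  kept as-is: 1 0 3 1 8 0 0 1 8 → sum 22
Total = 35 + 22 = 57.
Check digit = (10 − (57 mod 10)) mod 10 = 3.

3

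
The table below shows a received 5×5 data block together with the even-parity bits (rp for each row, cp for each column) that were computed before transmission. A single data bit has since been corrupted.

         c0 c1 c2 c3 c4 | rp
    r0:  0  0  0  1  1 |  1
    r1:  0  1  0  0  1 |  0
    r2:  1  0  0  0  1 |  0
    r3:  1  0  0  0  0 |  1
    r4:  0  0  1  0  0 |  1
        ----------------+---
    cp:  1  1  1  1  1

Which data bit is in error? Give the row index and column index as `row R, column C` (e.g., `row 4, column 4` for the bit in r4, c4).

Recompute each row's even parity and compare to rp:
  r0: data parity 0, sent rp 1 → mismatch
  r1: data parity 0, sent rp 0 → ok
  r2: data parity 0, sent rp 0 → ok
  r3: data parity 1, sent rp 1 → ok
  r4: data parity 1, sent rp 1 → ok
Recompute each column's even parity and compare to cp:
  c0: data parity 0, sent cp 1 → mismatch
  c1: data parity 1, sent cp 1 → ok
  c2: data parity 1, sent cp 1 → ok
  c3: data parity 1, sent cp 1 → ok
  c4: data parity 1, sent cp 1 → ok
Exactly one row (r0) and one column (c0) fail → the flipped bit is at their intersection.

row 0, column 0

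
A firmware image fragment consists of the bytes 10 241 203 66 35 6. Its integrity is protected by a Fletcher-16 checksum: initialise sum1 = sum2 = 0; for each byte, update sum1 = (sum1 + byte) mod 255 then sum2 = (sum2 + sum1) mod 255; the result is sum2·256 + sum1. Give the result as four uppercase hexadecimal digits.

Running sums (mod 255):
  after byte 0 (10): sum1=10, sum2=10
  after byte 1 (241): sum1=251, sum2=6
  after byte 2 (203): sum1=199, sum2=205
  after byte 3 (66): sum1=10, sum2=215
  after byte 4 (35): sum1=45, sum2=5
  after byte 5 (6): sum1=51, sum2=56
Checksum = sum2·256 + sum1 = 56·256 + 51 = 14387 = 0x3833.

3833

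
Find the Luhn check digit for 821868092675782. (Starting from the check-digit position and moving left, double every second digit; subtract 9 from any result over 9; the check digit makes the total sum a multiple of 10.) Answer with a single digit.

4

Partial digits right→left: 2 8 7 5 7 6 2 9 0 8 6 8 1 2 8
Double every second digit counting from the check-digit position (so the 1st, 3rd, 5th, ... of the partial from the right).
  doubled (with −9 where >9): 4 5 5 4 0 3 2 7 → sum 30
  kept as-is: 8 5 6 9 8 8 2 → sum 46
Total = 30 + 46 = 76.
Check digit = (10 − (76 mod 10)) mod 10 = 4.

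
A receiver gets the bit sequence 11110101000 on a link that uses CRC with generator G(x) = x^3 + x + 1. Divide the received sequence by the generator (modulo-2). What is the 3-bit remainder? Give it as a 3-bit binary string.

Modulo-2 division of 11110101000 by 1011:
  pos 0: 1111 XOR 1011 = 0100
  pos 1: 1000 XOR 1011 = 0011
  pos 3: 1110 XOR 1011 = 0101
  pos 4: 1011 XOR 1011 = 0000
Remainder = 000 (zero — the frame passes the CRC check).

000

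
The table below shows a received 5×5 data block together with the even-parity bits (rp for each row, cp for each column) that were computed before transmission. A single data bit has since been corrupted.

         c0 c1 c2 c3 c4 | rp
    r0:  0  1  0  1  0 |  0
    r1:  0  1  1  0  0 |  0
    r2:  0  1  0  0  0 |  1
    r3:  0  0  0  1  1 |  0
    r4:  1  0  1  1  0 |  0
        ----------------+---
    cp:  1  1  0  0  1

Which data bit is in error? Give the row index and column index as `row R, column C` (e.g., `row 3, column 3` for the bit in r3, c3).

row 4, column 3

Recompute each row's even parity and compare to rp:
  r0: data parity 0, sent rp 0 → ok
  r1: data parity 0, sent rp 0 → ok
  r2: data parity 1, sent rp 1 → ok
  r3: data parity 0, sent rp 0 → ok
  r4: data parity 1, sent rp 0 → mismatch
Recompute each column's even parity and compare to cp:
  c0: data parity 1, sent cp 1 → ok
  c1: data parity 1, sent cp 1 → ok
  c2: data parity 0, sent cp 0 → ok
  c3: data parity 1, sent cp 0 → mismatch
  c4: data parity 1, sent cp 1 → ok
Exactly one row (r4) and one column (c3) fail → the flipped bit is at their intersection.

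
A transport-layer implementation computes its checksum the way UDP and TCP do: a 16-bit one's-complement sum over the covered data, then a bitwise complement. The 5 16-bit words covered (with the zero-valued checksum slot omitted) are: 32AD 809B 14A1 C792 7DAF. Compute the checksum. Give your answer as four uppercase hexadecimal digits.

One's-complement addition (fold any carry out of bit 15 back into bit 0):
  0x32AD + 0x809B = 0x0B348
  0xB348 + 0x14A1 = 0x0C7E9
  0xC7E9 + 0xC792 = 0x18F7B → wrap carry → 0x8F7C
  0x8F7C + 0x7DAF = 0x10D2B → wrap carry → 0x0D2C
One's-complement sum = 0x0D2C.
Checksum = ~0x0D2C & 0xFFFF = 0xF2D3.

F2D3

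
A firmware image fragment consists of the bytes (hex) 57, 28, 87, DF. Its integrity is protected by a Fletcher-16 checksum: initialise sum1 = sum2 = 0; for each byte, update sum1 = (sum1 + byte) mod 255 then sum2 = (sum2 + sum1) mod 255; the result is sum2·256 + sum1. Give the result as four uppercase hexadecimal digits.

Running sums (mod 255):
  after byte 0 (57): sum1=87, sum2=87
  after byte 1 (28): sum1=127, sum2=214
  after byte 2 (87): sum1=7, sum2=221
  after byte 3 (DF): sum1=230, sum2=196
Checksum = sum2·256 + sum1 = 196·256 + 230 = 50406 = 0xC4E6.

C4E6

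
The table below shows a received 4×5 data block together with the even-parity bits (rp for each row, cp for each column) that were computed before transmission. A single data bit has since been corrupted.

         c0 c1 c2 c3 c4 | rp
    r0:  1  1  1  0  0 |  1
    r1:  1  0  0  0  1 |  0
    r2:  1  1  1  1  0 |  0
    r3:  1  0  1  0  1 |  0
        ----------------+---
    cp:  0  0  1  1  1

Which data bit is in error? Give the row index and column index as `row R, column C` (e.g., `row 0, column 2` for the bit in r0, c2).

row 3, column 4

Recompute each row's even parity and compare to rp:
  r0: data parity 1, sent rp 1 → ok
  r1: data parity 0, sent rp 0 → ok
  r2: data parity 0, sent rp 0 → ok
  r3: data parity 1, sent rp 0 → mismatch
Recompute each column's even parity and compare to cp:
  c0: data parity 0, sent cp 0 → ok
  c1: data parity 0, sent cp 0 → ok
  c2: data parity 1, sent cp 1 → ok
  c3: data parity 1, sent cp 1 → ok
  c4: data parity 0, sent cp 1 → mismatch
Exactly one row (r3) and one column (c4) fail → the flipped bit is at their intersection.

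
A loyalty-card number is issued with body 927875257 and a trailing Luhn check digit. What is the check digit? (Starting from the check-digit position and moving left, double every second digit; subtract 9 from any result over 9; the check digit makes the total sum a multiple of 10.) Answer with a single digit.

Partial digits right→left: 7 5 2 5 7 8 7 2 9
Double every second digit counting from the check-digit position (so the 1st, 3rd, 5th, ... of the partial from the right).
  doubled (with −9 where >9): 5 4 5 5 9 → sum 28
  kept as-is: 5 5 8 2 → sum 20
Total = 28 + 20 = 48.
Check digit = (10 − (48 mod 10)) mod 10 = 2.

2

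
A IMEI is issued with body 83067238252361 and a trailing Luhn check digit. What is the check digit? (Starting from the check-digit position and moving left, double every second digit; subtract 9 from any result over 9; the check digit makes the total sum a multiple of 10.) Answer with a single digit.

3

Partial digits right→left: 1 6 3 2 5 2 8 3 2 7 6 0 3 8
Double every second digit counting from the check-digit position (so the 1st, 3rd, 5th, ... of the partial from the right).
  doubled (with −9 where >9): 2 6 1 7 4 3 6 → sum 29
  kept as-is: 6 2 2 3 7 0 8 → sum 28
Total = 29 + 28 = 57.
Check digit = (10 − (57 mod 10)) mod 10 = 3.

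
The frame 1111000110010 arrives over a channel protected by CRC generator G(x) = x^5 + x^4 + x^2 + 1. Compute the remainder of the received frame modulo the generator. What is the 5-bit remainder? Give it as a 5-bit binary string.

01011

Modulo-2 division of 1111000110010 by 110101:
  pos 0: 111100 XOR 110101 = 001001
  pos 2: 100101 XOR 110101 = 010000
  pos 3: 100001 XOR 110101 = 010100
  pos 4: 101000 XOR 110101 = 011101
  pos 5: 111010 XOR 110101 = 001111
  pos 7: 111110 XOR 110101 = 001011
Remainder = 01011 (nonzero — an error is detected).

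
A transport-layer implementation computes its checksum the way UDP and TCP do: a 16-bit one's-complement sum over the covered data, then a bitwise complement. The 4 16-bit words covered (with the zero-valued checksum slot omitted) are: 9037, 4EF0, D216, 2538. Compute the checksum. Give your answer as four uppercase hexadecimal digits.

One's-complement addition (fold any carry out of bit 15 back into bit 0):
  0x9037 + 0x4EF0 = 0x0DF27
  0xDF27 + 0xD216 = 0x1B13D → wrap carry → 0xB13E
  0xB13E + 0x2538 = 0x0D676
One's-complement sum = 0xD676.
Checksum = ~0xD676 & 0xFFFF = 0x2989.

2989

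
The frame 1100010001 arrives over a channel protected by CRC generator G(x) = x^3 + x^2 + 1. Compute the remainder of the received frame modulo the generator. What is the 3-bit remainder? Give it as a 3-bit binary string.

000

Modulo-2 division of 1100010001 by 1101:
  pos 0: 1100 XOR 1101 = 0001
  pos 3: 1010 XOR 1101 = 0111
  pos 4: 1110 XOR 1101 = 0011
  pos 6: 1101 XOR 1101 = 0000
Remainder = 000 (zero — the frame passes the CRC check).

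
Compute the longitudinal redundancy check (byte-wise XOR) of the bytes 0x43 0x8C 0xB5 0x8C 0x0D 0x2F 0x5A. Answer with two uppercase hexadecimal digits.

XOR the bytes together:
  start with 0x43
  0x43 ⊕ 0x8C = 0xCF
  0xCF ⊕ 0xB5 = 0x7A
  0x7A ⊕ 0x8C = 0xF6
  0xF6 ⊕ 0x0D = 0xFB
  0xFB ⊕ 0x2F = 0xD4
  0xD4 ⊕ 0x5A = 0x8E

8E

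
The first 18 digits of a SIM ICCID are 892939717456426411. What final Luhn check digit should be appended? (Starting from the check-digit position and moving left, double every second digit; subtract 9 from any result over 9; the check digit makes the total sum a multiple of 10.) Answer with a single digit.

Partial digits right→left: 1 1 4 6 2 4 6 5 4 7 1 7 9 3 9 2 9 8
Double every second digit counting from the check-digit position (so the 1st, 3rd, 5th, ... of the partial from the right).
  doubled (with −9 where >9): 2 8 4 3 8 2 9 9 9 → sum 54
  kept as-is: 1 6 4 5 7 7 3 2 8 → sum 43
Total = 54 + 43 = 97.
Check digit = (10 − (97 mod 10)) mod 10 = 3.

3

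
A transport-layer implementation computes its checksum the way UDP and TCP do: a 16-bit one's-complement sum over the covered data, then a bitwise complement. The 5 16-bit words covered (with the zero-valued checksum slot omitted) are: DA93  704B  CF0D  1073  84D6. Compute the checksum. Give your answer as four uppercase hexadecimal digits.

50C9

One's-complement addition (fold any carry out of bit 15 back into bit 0):
  0xDA93 + 0x704B = 0x14ADE → wrap carry → 0x4ADF
  0x4ADF + 0xCF0D = 0x119EC → wrap carry → 0x19ED
  0x19ED + 0x1073 = 0x02A60
  0x2A60 + 0x84D6 = 0x0AF36
One's-complement sum = 0xAF36.
Checksum = ~0xAF36 & 0xFFFF = 0x50C9.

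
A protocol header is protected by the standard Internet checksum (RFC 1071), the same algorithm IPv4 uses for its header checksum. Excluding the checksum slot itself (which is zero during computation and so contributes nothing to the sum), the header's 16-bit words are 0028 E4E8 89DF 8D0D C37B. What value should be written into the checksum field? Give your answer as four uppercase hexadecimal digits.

4086

One's-complement addition (fold any carry out of bit 15 back into bit 0):
  0x0028 + 0xE4E8 = 0x0E510
  0xE510 + 0x89DF = 0x16EEF → wrap carry → 0x6EF0
  0x6EF0 + 0x8D0D = 0x0FBFD
  0xFBFD + 0xC37B = 0x1BF78 → wrap carry → 0xBF79
One's-complement sum = 0xBF79.
Checksum = ~0xBF79 & 0xFFFF = 0x4086.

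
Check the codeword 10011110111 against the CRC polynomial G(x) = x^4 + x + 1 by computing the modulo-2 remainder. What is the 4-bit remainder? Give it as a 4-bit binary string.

Modulo-2 division of 10011110111 by 10011:
  pos 0: 10011 XOR 10011 = 00000
  pos 5: 11011 XOR 10011 = 01000
  pos 6: 10001 XOR 10011 = 00010
Remainder = 0010 (nonzero — an error is detected).

0010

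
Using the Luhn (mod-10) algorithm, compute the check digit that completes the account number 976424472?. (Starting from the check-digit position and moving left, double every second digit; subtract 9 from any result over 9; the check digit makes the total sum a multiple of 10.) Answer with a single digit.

Partial digits right→left: 2 7 4 4 2 4 6 7 9
Double every second digit counting from the check-digit position (so the 1st, 3rd, 5th, ... of the partial from the right).
  doubled (with −9 where >9): 4 8 4 3 9 → sum 28
  kept as-is: 7 4 4 7 → sum 22
Total = 28 + 22 = 50.
Check digit = (10 − (50 mod 10)) mod 10 = 0.

0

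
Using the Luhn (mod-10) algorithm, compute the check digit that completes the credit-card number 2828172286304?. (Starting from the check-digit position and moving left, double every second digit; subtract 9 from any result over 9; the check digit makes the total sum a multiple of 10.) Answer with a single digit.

Partial digits right→left: 4 0 3 6 8 2 2 7 1 8 2 8 2
Double every second digit counting from the check-digit position (so the 1st, 3rd, 5th, ... of the partial from the right).
  doubled (with −9 where >9): 8 6 7 4 2 4 4 → sum 35
  kept as-is: 0 6 2 7 8 8 → sum 31
Total = 35 + 31 = 66.
Check digit = (10 − (66 mod 10)) mod 10 = 4.

4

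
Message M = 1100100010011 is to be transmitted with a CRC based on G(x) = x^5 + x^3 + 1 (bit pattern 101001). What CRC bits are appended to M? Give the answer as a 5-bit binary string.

Append 5 zeros: 110010001001100000. Divide by 101001 (XOR where the leading bit is 1):
  pos 0: 110010 XOR 101001 = 011011
  pos 1: 110110 XOR 101001 = 011111
  pos 2: 111110 XOR 101001 = 010111
  pos 3: 101111 XOR 101001 = 000110
  pos 6: 110001 XOR 101001 = 011000
  pos 7: 110001 XOR 101001 = 011000
  pos 8: 110000 XOR 101001 = 011001
  pos 9: 110010 XOR 101001 = 011011
  pos 10: 110110 XOR 101001 = 011111
  pos 11: 111110 XOR 101001 = 010111
  pos 12: 101110 XOR 101001 = 000111
Remainder (last 5 bits) = 00111. This is the CRC / FCS.

00111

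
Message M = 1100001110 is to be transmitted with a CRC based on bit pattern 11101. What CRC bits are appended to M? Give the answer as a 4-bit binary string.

0001

Append 4 zeros: 11000011100000. Divide by 11101 (XOR where the leading bit is 1):
  pos 0: 11000 XOR 11101 = 00101
  pos 2: 10101 XOR 11101 = 01000
  pos 3: 10001 XOR 11101 = 01100
  pos 4: 11001 XOR 11101 = 00100
  pos 6: 10000 XOR 11101 = 01101
  pos 7: 11010 XOR 11101 = 00111
  pos 9: 11100 XOR 11101 = 00001
Remainder (last 4 bits) = 0001. This is the CRC / FCS.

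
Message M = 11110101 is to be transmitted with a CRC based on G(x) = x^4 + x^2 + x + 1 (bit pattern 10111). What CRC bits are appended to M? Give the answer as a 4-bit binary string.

0101

Append 4 zeros: 111101010000. Divide by 10111 (XOR where the leading bit is 1):
  pos 0: 11110 XOR 10111 = 01001
  pos 1: 10011 XOR 10111 = 00100
  pos 3: 10001 XOR 10111 = 00110
  pos 5: 11000 XOR 10111 = 01111
  pos 6: 11110 XOR 10111 = 01001
  pos 7: 10010 XOR 10111 = 00101
Remainder (last 4 bits) = 0101. This is the CRC / FCS.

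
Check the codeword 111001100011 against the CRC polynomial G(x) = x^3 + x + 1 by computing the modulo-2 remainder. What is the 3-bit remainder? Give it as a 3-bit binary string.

Modulo-2 division of 111001100011 by 1011:
  pos 0: 1110 XOR 1011 = 0101
  pos 1: 1010 XOR 1011 = 0001
  pos 4: 1110 XOR 1011 = 0101
  pos 5: 1010 XOR 1011 = 0001
  pos 8: 1011 XOR 1011 = 0000
Remainder = 000 (zero — the frame passes the CRC check).

000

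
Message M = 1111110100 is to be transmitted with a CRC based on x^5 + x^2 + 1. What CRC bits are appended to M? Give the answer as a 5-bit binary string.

Append 5 zeros: 111111010000000. Divide by 100101 (XOR where the leading bit is 1):
  pos 0: 111111 XOR 100101 = 011010
  pos 1: 110100 XOR 100101 = 010001
  pos 2: 100011 XOR 100101 = 000110
  pos 5: 110000 XOR 100101 = 010101
  pos 6: 101010 XOR 100101 = 001111
  pos 8: 111100 XOR 100101 = 011001
  pos 9: 110010 XOR 100101 = 010111
Remainder (last 5 bits) = 10111. This is the CRC / FCS.

10111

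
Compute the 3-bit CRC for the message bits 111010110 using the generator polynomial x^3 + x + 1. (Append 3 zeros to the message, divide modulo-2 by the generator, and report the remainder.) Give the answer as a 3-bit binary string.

Append 3 zeros: 111010110000. Divide by 1011 (XOR where the leading bit is 1):
  pos 0: 1110 XOR 1011 = 0101
  pos 1: 1011 XOR 1011 = 0000
  pos 6: 1100 XOR 1011 = 0111
  pos 7: 1110 XOR 1011 = 0101
  pos 8: 1010 XOR 1011 = 0001
Remainder (last 3 bits) = 001. This is the CRC / FCS.

001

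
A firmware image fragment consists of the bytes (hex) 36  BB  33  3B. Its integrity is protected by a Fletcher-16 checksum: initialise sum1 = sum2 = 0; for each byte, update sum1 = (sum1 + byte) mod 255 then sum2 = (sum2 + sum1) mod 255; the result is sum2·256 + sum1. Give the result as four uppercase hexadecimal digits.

AD60

Running sums (mod 255):
  after byte 0 (36): sum1=54, sum2=54
  after byte 1 (BB): sum1=241, sum2=40
  after byte 2 (33): sum1=37, sum2=77
  after byte 3 (3B): sum1=96, sum2=173
Checksum = sum2·256 + sum1 = 173·256 + 96 = 44384 = 0xAD60.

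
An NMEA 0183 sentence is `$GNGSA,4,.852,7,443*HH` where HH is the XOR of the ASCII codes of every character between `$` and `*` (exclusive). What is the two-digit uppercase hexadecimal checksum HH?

7D

XOR the ASCII codes of the payload characters:
  'G' = 0x47 → acc = 0x47
  'N' = 0x4E → acc = 0x09
  'G' = 0x47 → acc = 0x4E
  'S' = 0x53 → acc = 0x1D
  'A' = 0x41 → acc = 0x5C
  ',' = 0x2C → acc = 0x70
  '4' = 0x34 → acc = 0x44
  ',' = 0x2C → acc = 0x68
  '.' = 0x2E → acc = 0x46
  '8' = 0x38 → acc = 0x7E
  '5' = 0x35 → acc = 0x4B
  '2' = 0x32 → acc = 0x79
  ',' = 0x2C → acc = 0x55
  '7' = 0x37 → acc = 0x62
  ',' = 0x2C → acc = 0x4E
  '4' = 0x34 → acc = 0x7A
  '4' = 0x34 → acc = 0x4E
  '3' = 0x33 → acc = 0x7D
Checksum = 0x7D.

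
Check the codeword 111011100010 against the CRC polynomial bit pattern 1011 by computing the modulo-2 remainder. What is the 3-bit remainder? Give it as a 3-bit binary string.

Modulo-2 division of 111011100010 by 1011:
  pos 0: 1110 XOR 1011 = 0101
  pos 1: 1011 XOR 1011 = 0000
  pos 5: 1100 XOR 1011 = 0111
  pos 6: 1110 XOR 1011 = 0101
  pos 7: 1011 XOR 1011 = 0000
Remainder = 000 (zero — the frame passes the CRC check).

000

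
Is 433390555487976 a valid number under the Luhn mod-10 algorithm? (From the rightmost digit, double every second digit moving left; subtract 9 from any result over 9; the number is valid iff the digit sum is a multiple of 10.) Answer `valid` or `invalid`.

From the right, keep odd positions and double even positions (subtract 9 from any doubled value over 9):
  doubled (positions 2,4,...): 5 5 8 1 0 6 6 → sum 31
  kept (positions 1,3,...): 6 9 8 5 5 9 3 4 → sum 49
Total = 80.
80 mod 10 = 0, so the number is valid.

valid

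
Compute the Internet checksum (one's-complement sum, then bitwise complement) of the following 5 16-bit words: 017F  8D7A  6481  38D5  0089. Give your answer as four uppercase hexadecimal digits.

D326

One's-complement addition (fold any carry out of bit 15 back into bit 0):
  0x017F + 0x8D7A = 0x08EF9
  0x8EF9 + 0x6481 = 0x0F37A
  0xF37A + 0x38D5 = 0x12C4F → wrap carry → 0x2C50
  0x2C50 + 0x0089 = 0x02CD9
One's-complement sum = 0x2CD9.
Checksum = ~0x2CD9 & 0xFFFF = 0xD326.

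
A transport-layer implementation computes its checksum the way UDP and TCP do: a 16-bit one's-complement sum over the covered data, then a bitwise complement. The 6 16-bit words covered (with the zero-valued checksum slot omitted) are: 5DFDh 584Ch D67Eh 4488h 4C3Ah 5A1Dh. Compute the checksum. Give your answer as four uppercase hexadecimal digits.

8857

One's-complement addition (fold any carry out of bit 15 back into bit 0):
  0x5DFD + 0x584C = 0x0B649
  0xB649 + 0xD67E = 0x18CC7 → wrap carry → 0x8CC8
  0x8CC8 + 0x4488 = 0x0D150
  0xD150 + 0x4C3A = 0x11D8A → wrap carry → 0x1D8B
  0x1D8B + 0x5A1D = 0x077A8
One's-complement sum = 0x77A8.
Checksum = ~0x77A8 & 0xFFFF = 0x8857.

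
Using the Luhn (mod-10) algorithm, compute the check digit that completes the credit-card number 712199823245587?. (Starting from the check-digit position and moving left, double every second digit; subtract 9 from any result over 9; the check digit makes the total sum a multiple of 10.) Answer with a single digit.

7

Partial digits right→left: 7 8 5 5 4 2 3 2 8 9 9 1 2 1 7
Double every second digit counting from the check-digit position (so the 1st, 3rd, 5th, ... of the partial from the right).
  doubled (with −9 where >9): 5 1 8 6 7 9 4 5 → sum 45
  kept as-is: 8 5 2 2 9 1 1 → sum 28
Total = 45 + 28 = 73.
Check digit = (10 − (73 mod 10)) mod 10 = 7.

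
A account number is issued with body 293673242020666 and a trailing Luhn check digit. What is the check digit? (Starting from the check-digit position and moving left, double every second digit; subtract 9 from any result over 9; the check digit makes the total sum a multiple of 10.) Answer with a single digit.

Partial digits right→left: 6 6 6 0 2 0 2 4 2 3 7 6 3 9 2
Double every second digit counting from the check-digit position (so the 1st, 3rd, 5th, ... of the partial from the right).
  doubled (with −9 where >9): 3 3 4 4 4 5 6 4 → sum 33
  kept as-is: 6 0 0 4 3 6 9 → sum 28
Total = 33 + 28 = 61.
Check digit = (10 − (61 mod 10)) mod 10 = 9.

9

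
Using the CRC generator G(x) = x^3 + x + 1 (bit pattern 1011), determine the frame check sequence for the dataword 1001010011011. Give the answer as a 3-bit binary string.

111

Append 3 zeros: 1001010011011000. Divide by 1011 (XOR where the leading bit is 1):
  pos 0: 1001 XOR 1011 = 0010
  pos 2: 1001 XOR 1011 = 0010
  pos 4: 1000 XOR 1011 = 0011
  pos 6: 1111 XOR 1011 = 0100
  pos 7: 1000 XOR 1011 = 0011
  pos 9: 1111 XOR 1011 = 0100
  pos 10: 1000 XOR 1011 = 0011
  pos 12: 1100 XOR 1011 = 0111
Remainder (last 3 bits) = 111. This is the CRC / FCS.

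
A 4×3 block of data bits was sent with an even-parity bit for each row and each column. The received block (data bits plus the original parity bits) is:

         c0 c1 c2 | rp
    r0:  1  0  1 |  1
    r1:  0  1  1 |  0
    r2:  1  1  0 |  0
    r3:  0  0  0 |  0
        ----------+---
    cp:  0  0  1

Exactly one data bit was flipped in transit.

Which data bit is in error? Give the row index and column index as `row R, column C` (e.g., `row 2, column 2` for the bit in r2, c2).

row 0, column 2

Recompute each row's even parity and compare to rp:
  r0: data parity 0, sent rp 1 → mismatch
  r1: data parity 0, sent rp 0 → ok
  r2: data parity 0, sent rp 0 → ok
  r3: data parity 0, sent rp 0 → ok
Recompute each column's even parity and compare to cp:
  c0: data parity 0, sent cp 0 → ok
  c1: data parity 0, sent cp 0 → ok
  c2: data parity 0, sent cp 1 → mismatch
Exactly one row (r0) and one column (c2) fail → the flipped bit is at their intersection.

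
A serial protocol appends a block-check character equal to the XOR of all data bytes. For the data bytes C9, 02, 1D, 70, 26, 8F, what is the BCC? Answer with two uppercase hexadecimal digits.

XOR the bytes together:
  start with 0xC9
  0xC9 ⊕ 0x02 = 0xCB
  0xCB ⊕ 0x1D = 0xD6
  0xD6 ⊕ 0x70 = 0xA6
  0xA6 ⊕ 0x26 = 0x80
  0x80 ⊕ 0x8F = 0x0F

0F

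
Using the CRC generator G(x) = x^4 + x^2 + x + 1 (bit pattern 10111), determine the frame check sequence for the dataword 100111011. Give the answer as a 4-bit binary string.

Append 4 zeros: 1001110110000. Divide by 10111 (XOR where the leading bit is 1):
  pos 0: 10011 XOR 10111 = 00100
  pos 2: 10010 XOR 10111 = 00101
  pos 4: 10111 XOR 10111 = 00000
Remainder (last 4 bits) = 0000. This is the CRC / FCS.

0000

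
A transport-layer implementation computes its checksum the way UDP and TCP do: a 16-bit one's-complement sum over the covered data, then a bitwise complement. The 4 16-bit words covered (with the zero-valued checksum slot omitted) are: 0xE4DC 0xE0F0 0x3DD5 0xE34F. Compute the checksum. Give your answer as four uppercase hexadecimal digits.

190D

One's-complement addition (fold any carry out of bit 15 back into bit 0):
  0xE4DC + 0xE0F0 = 0x1C5CC → wrap carry → 0xC5CD
  0xC5CD + 0x3DD5 = 0x103A2 → wrap carry → 0x03A3
  0x03A3 + 0xE34F = 0x0E6F2
One's-complement sum = 0xE6F2.
Checksum = ~0xE6F2 & 0xFFFF = 0x190D.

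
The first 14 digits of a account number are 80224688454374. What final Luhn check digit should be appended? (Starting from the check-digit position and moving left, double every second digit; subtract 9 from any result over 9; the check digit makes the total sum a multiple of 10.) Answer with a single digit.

4

Partial digits right→left: 4 7 3 4 5 4 8 8 6 4 2 2 0 8
Double every second digit counting from the check-digit position (so the 1st, 3rd, 5th, ... of the partial from the right).
  doubled (with −9 where >9): 8 6 1 7 3 4 0 → sum 29
  kept as-is: 7 4 4 8 4 2 8 → sum 37
Total = 29 + 37 = 66.
Check digit = (10 − (66 mod 10)) mod 10 = 4.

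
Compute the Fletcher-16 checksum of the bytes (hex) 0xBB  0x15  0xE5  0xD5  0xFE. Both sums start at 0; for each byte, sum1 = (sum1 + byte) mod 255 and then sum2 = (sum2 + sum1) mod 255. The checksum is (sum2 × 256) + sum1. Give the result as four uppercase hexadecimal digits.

5B8B

Running sums (mod 255):
  after byte 0 (0xBB): sum1=187, sum2=187
  after byte 1 (0x15): sum1=208, sum2=140
  after byte 2 (0xE5): sum1=182, sum2=67
  after byte 3 (0xD5): sum1=140, sum2=207
  after byte 4 (0xFE): sum1=139, sum2=91
Checksum = sum2·256 + sum1 = 91·256 + 139 = 23435 = 0x5B8B.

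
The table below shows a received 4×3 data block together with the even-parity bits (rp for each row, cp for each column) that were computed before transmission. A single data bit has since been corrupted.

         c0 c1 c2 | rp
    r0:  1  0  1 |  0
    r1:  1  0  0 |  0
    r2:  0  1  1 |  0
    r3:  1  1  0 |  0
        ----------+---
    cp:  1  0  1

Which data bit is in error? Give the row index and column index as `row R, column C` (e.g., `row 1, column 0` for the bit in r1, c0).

Recompute each row's even parity and compare to rp:
  r0: data parity 0, sent rp 0 → ok
  r1: data parity 1, sent rp 0 → mismatch
  r2: data parity 0, sent rp 0 → ok
  r3: data parity 0, sent rp 0 → ok
Recompute each column's even parity and compare to cp:
  c0: data parity 1, sent cp 1 → ok
  c1: data parity 0, sent cp 0 → ok
  c2: data parity 0, sent cp 1 → mismatch
Exactly one row (r1) and one column (c2) fail → the flipped bit is at their intersection.

row 1, column 2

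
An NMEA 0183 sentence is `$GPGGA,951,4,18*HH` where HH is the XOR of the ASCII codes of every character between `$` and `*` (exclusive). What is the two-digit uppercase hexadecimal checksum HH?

XOR the ASCII codes of the payload characters:
  'G' = 0x47 → acc = 0x47
  'P' = 0x50 → acc = 0x17
  'G' = 0x47 → acc = 0x50
  'G' = 0x47 → acc = 0x17
  'A' = 0x41 → acc = 0x56
  ',' = 0x2C → acc = 0x7A
  '9' = 0x39 → acc = 0x43
  '5' = 0x35 → acc = 0x76
  '1' = 0x31 → acc = 0x47
  ',' = 0x2C → acc = 0x6B
  '4' = 0x34 → acc = 0x5F
  ',' = 0x2C → acc = 0x73
  '1' = 0x31 → acc = 0x42
  '8' = 0x38 → acc = 0x7A
Checksum = 0x7A.

7A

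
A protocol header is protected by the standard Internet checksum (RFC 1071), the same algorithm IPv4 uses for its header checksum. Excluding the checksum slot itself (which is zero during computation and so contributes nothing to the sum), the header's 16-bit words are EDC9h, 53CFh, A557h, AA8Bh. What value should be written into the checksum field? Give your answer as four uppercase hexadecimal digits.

6E83

One's-complement addition (fold any carry out of bit 15 back into bit 0):
  0xEDC9 + 0x53CF = 0x14198 → wrap carry → 0x4199
  0x4199 + 0xA557 = 0x0E6F0
  0xE6F0 + 0xAA8B = 0x1917B → wrap carry → 0x917C
One's-complement sum = 0x917C.
Checksum = ~0x917C & 0xFFFF = 0x6E83.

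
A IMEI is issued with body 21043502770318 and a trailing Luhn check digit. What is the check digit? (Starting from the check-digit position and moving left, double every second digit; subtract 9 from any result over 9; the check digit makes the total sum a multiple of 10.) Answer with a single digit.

4

Partial digits right→left: 8 1 3 0 7 7 2 0 5 3 4 0 1 2
Double every second digit counting from the check-digit position (so the 1st, 3rd, 5th, ... of the partial from the right).
  doubled (with −9 where >9): 7 6 5 4 1 8 2 → sum 33
  kept as-is: 1 0 7 0 3 0 2 → sum 13
Total = 33 + 13 = 46.
Check digit = (10 − (46 mod 10)) mod 10 = 4.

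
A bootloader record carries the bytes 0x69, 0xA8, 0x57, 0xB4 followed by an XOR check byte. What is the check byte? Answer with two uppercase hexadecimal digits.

XOR the bytes together:
  start with 0x69
  0x69 ⊕ 0xA8 = 0xC1
  0xC1 ⊕ 0x57 = 0x96
  0x96 ⊕ 0xB4 = 0x22

22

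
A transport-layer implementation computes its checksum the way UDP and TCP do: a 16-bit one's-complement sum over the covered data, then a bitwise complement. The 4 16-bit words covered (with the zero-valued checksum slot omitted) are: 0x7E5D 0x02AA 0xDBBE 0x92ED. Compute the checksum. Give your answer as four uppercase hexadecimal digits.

One's-complement addition (fold any carry out of bit 15 back into bit 0):
  0x7E5D + 0x02AA = 0x08107
  0x8107 + 0xDBBE = 0x15CC5 → wrap carry → 0x5CC6
  0x5CC6 + 0x92ED = 0x0EFB3
One's-complement sum = 0xEFB3.
Checksum = ~0xEFB3 & 0xFFFF = 0x104C.

104C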